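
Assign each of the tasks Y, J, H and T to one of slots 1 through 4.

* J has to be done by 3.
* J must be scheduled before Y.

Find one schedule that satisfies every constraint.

H -> 1; J -> 1; T -> 1; Y -> 2

Checking: J(1) before Y(2); J=1 in [1,3].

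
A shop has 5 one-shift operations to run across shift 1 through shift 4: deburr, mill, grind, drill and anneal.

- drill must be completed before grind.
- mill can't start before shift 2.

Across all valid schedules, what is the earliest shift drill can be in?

Downstream work caps drill at shift 3.
drill at shift 1 is achievable: mill in shift 2, deburr in shift 1, grind in shift 2, drill in shift 1, anneal in shift 1.

shift 1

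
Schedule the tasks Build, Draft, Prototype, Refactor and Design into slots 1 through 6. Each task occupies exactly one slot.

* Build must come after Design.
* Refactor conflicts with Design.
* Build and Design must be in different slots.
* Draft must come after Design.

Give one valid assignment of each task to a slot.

Prototype in 1, Refactor in 2, Design in 1, Build in 2, Draft in 2

Checking: Design(1) before Draft(2); Design(1) before Build(2); Build(2) != Design(1); Refactor(2) != Design(1).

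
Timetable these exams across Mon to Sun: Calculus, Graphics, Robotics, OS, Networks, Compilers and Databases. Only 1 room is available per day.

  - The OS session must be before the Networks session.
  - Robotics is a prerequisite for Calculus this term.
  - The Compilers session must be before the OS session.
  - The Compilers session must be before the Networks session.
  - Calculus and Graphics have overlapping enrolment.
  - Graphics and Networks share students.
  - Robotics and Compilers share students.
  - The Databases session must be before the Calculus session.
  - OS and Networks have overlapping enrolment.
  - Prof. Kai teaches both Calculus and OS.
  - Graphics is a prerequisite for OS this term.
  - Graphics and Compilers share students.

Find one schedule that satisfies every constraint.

Networks=Sun; Calculus=Sat; Graphics=Tue; Compilers=Mon; Robotics=Thu; Databases=Fri; OS=Wed

Checking: Compilers(Mon) before Networks(Sun); Compilers(Mon) before OS(Wed); Graphics(Tue) before OS(Wed); OS(Wed) before Networks(Sun); Databases(Fri) before Calculus(Sat); Robotics(Thu) before Calculus(Sat); Graphics(Tue) != Compilers(Mon); Graphics(Tue) != Networks(Sun); OS(Wed) != Networks(Sun); Robotics(Thu) != Compilers(Mon); Calculus(Sat) != OS(Wed); Calculus(Sat) != Graphics(Tue); max 1 per day (cap 1).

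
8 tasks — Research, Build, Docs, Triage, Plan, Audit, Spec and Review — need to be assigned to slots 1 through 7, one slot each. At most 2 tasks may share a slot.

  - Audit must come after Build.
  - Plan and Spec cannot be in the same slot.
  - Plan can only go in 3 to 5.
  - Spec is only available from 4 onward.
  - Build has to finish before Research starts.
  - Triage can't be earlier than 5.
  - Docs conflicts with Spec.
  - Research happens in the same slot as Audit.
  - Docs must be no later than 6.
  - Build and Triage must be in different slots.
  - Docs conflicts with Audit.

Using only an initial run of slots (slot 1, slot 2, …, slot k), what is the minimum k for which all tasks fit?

5 slots

The precedence chain requires at least 2 distinct slots.
With at most 2 per slot and 8 tasks, at least 4 slots are needed.
Triage can't be placed before 5, so the schedule must run through at least slot 5.
5 works (last occupied slot: 5): for example Spec=4; Docs=1; Research=2; Review=3; Build=1; Triage=5; Plan=3; Audit=2.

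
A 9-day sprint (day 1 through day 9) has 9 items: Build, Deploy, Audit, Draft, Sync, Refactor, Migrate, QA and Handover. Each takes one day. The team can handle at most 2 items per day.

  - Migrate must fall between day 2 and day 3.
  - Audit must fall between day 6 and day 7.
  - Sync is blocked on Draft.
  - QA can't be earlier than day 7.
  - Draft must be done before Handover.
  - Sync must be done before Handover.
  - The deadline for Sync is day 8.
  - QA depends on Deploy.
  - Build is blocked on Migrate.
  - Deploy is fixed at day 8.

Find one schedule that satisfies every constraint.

Draft=day 1, Refactor=day 1, Migrate=day 2, Audit=day 6, Handover=day 3, Deploy=day 8, Sync=day 2, Build=day 3, QA=day 9

Checking: Deploy(day 8) before QA(day 9); Draft(day 1) before Sync(day 2); Draft(day 1) before Handover(day 3); Migrate(day 2) before Build(day 3); Sync(day 2) before Handover(day 3); Sync=day 2 in [day 1,day 8]; QA=day 9 in [day 7,day 9]; Audit=day 6 in [day 6,day 7]; Deploy=day 8 in [day 8,day 8]; Migrate=day 2 in [day 2,day 3]; max 2 per day (cap 2).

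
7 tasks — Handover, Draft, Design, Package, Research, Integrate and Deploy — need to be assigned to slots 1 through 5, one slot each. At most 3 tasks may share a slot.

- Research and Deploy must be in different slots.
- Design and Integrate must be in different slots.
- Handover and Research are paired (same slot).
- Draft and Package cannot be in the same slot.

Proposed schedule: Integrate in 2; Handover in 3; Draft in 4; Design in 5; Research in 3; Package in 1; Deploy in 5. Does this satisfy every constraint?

Yes

At most 3 tasks may share a slot — holds.
Research and Deploy must be in different slots — holds.
Draft and Package cannot be in the same slot — holds.
Design and Integrate must be in different slots — holds.
Handover and Research are paired (same slot) — holds.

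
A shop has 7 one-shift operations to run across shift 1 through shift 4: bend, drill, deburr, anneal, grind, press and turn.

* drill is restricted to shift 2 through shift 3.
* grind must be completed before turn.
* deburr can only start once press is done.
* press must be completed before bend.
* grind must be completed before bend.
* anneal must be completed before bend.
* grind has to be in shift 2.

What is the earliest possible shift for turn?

shift 3

Precedence pushes turn to at least shift 3.
turn at shift 3 is achievable: deburr=shift 2; turn=shift 3; bend=shift 3; drill=shift 2; anneal=shift 1; grind=shift 2; press=shift 1.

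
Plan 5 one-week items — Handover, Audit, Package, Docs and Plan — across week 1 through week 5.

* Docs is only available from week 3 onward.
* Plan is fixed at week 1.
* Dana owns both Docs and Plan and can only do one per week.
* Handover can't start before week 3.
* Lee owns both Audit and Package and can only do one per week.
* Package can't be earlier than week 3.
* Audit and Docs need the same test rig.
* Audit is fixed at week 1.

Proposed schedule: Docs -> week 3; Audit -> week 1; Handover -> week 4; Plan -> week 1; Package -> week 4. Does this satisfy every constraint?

Plan is fixed at week 1 — holds.
Package can't be earlier than week 3 — holds.
Dana owns both Docs and Plan and can only do one per week — holds.
Docs is only available from week 3 onward — holds.
Audit is fixed at week 1 — holds.
Lee owns both Audit and Package and can only do one per week — holds.
Handover can't start before week 3 — holds.
Audit and Docs need the same test rig — holds.

Valid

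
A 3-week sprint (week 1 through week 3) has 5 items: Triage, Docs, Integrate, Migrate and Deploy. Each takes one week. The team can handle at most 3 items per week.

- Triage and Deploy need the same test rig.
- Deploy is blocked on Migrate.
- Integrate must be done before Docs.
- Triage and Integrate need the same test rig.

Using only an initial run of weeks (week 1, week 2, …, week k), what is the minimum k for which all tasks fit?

3 weeks

The precedence chain requires at least 2 distinct weeks.
With at most 3 per week and 5 tasks, at least 2 weeks are needed.
Could 2 weeks be enough, i.e. nothing placed later than week 2? No: Docs must come after Integrate (at week 1 or later) → {week 2}; Integrate must come before Docs (at week 2 or earlier) → {week 1}; Deploy must come after Migrate (at week 1 or later) → {week 2}; Triage can't share with Deploy (week 2) → {week 1}; Integrate can't share with Triage (week 1) → nothing is left.
So 2 weeks is not enough.
3 works (last occupied week: week 3): for example Triage=week 3, Migrate=week 1, Docs=week 2, Integrate=week 1, Deploy=week 2.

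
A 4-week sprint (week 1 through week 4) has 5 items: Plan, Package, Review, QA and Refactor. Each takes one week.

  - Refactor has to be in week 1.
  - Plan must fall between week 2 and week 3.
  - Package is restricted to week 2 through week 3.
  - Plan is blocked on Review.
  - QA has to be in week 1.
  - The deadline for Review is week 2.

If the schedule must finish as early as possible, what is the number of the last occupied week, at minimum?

The precedence chain requires at least 2 distinct weeks.
2 works (last occupied week: week 2): for example QA -> week 1, Package -> week 2, Plan -> week 2, Refactor -> week 1, Review -> week 1.

2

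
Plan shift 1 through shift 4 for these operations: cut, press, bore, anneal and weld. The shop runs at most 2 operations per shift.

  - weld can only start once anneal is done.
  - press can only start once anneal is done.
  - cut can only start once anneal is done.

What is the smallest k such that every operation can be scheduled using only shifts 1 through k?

3

The precedence chain requires at least 2 distinct shifts.
With at most 2 per shift and 5 operations, at least 3 shifts are needed.
3 works (last occupied shift: shift 3): for example cut -> shift 2, bore -> shift 1, press -> shift 2, anneal -> shift 1, weld -> shift 3.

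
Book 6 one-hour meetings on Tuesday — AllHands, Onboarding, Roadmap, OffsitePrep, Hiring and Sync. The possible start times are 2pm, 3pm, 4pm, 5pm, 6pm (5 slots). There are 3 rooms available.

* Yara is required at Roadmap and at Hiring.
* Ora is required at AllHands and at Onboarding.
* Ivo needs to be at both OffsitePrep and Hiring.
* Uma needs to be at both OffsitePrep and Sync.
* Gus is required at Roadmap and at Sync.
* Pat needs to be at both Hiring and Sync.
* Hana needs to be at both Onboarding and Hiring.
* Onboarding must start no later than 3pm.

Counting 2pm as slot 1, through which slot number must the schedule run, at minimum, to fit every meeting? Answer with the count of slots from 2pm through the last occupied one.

With at most 3 per slot and 6 meetings, at least 2 slots are needed.
Could 2 slots be enough, i.e. nothing placed later than 3pm? No: Roadmap, Hiring and Sync must all be in different slots (Roadmap/Hiring can't share; Roadmap/Sync can't share; Hiring/Sync can't share), but only 2 slots are available: 3 meetings can't fit in 2 distinct slots.
So 2 slots is not enough.
3 works (last occupied slot: 4pm): for example Sync -> 4pm, Hiring -> 3pm, OffsitePrep -> 2pm, Roadmap -> 2pm, Onboarding -> 2pm, AllHands -> 3pm.

3 slots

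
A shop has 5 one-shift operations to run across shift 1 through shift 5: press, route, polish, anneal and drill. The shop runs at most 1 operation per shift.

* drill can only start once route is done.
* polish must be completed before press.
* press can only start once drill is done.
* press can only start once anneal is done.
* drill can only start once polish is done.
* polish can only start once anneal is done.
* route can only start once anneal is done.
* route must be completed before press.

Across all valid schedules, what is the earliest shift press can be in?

shift 5

Precedence pushes press to at least shift 4.
press at shift 5 is achievable: drill=shift 4; press=shift 5; polish=shift 3; anneal=shift 1; route=shift 2.
Nothing earlier works — the capacity limit rule out every shift before shift 5.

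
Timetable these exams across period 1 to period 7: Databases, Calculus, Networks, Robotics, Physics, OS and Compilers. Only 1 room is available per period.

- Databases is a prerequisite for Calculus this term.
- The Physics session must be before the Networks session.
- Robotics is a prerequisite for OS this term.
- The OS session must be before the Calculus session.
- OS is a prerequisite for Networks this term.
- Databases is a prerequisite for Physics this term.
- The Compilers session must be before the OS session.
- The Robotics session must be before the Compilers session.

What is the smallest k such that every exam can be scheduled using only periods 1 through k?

7 periods

The precedence chain requires at least 4 distinct periods.
With at most 1 per period and 7 exams, at least 7 periods are needed.
7 works (last occupied period: period 7): for example Databases in period 4; Calculus in period 5; OS in period 3; Physics in period 6; Compilers in period 2; Networks in period 7; Robotics in period 1.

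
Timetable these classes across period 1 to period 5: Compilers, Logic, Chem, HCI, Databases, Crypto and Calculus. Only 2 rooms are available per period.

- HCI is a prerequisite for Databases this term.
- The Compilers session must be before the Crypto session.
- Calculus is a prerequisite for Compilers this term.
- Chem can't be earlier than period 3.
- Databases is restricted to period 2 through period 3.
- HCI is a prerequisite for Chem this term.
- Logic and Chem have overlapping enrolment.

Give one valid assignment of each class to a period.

Calculus in period 1, Databases in period 2, Logic in period 4, Compilers in period 2, HCI in period 1, Chem in period 3, Crypto in period 3

Checking: Calculus(period 1) before Compilers(period 2); HCI(period 1) before Chem(period 3); Compilers(period 2) before Crypto(period 3); HCI(period 1) before Databases(period 2); Logic(period 4) != Chem(period 3); Databases=period 2 in [period 2,period 3]; Chem=period 3 in [period 3,period 5]; max 2 per period (cap 2).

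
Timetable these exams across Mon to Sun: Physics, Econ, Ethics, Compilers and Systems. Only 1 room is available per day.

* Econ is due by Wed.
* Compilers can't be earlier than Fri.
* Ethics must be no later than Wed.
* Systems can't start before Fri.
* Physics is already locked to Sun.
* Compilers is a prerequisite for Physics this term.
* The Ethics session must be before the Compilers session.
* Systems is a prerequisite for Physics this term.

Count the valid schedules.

Splitting on Econ: it can be Mon (4), Tue (4), Wed (4). Listing each branch's schedules as (Physics, Ethics, Compilers, Systems):
Econ=Mon: (Sun,Tue,Fri,Sat) (Sun,Tue,Sat,Fri) (Sun,Wed,Fri,Sat) (Sun,Wed,Sat,Fri) — 4.
Econ=Tue: (Sun,Mon,Fri,Sat) (Sun,Mon,Sat,Fri) (Sun,Wed,Fri,Sat) (Sun,Wed,Sat,Fri) — 4.
Econ=Wed: (Sun,Mon,Fri,Sat) (Sun,Mon,Sat,Fri) (Sun,Tue,Fri,Sat) (Sun,Tue,Sat,Fri) — 4.
Summing: 4 + 4 + 4 = 12.

12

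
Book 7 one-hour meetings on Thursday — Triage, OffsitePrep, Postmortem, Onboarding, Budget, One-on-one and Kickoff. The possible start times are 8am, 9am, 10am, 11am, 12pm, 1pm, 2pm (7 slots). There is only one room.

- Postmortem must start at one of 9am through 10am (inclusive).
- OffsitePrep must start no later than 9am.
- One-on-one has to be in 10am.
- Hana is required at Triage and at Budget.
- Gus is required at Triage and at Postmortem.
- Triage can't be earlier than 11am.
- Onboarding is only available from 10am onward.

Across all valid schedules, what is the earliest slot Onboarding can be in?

Onboarding is available from 10am.
Onboarding at 11am is achievable: Postmortem in 9am, Budget in 1pm, Onboarding in 11am, Kickoff in 2pm, OffsitePrep in 8am, Triage in 12pm, One-on-one in 10am.
Nothing earlier works — the conflict and capacity constraints rule out every slot before 11am.

11am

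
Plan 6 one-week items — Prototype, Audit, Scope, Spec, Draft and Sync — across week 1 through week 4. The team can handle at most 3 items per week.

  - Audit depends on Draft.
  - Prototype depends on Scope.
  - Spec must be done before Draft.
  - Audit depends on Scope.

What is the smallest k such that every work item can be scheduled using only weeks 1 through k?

3

The precedence chain requires at least 3 distinct weeks.
With at most 3 per week and 6 work items, at least 2 weeks are needed.
3 works (last occupied week: week 3): for example Draft -> week 2; Prototype -> week 2; Scope -> week 1; Spec -> week 1; Audit -> week 3; Sync -> week 1.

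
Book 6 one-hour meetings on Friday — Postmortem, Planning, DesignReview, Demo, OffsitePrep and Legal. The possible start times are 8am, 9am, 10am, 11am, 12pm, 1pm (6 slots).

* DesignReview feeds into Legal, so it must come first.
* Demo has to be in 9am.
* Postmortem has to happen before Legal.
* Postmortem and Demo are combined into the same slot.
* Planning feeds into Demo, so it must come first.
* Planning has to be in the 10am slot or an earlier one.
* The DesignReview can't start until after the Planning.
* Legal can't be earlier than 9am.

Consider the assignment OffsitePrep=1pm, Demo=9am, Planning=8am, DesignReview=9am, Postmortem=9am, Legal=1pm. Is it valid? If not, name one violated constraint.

Yes, all constraints hold

The DesignReview can't start until after the Planning — holds.
Postmortem has to happen before Legal — holds.
Postmortem and Demo are combined into the same slot — holds.
DesignReview feeds into Legal, so it must come first — holds.
Planning feeds into Demo, so it must come first — holds.
Legal can't be earlier than 9am — holds.
Planning has to be in the 10am slot or an earlier one — holds.
Demo has to be in 9am — holds.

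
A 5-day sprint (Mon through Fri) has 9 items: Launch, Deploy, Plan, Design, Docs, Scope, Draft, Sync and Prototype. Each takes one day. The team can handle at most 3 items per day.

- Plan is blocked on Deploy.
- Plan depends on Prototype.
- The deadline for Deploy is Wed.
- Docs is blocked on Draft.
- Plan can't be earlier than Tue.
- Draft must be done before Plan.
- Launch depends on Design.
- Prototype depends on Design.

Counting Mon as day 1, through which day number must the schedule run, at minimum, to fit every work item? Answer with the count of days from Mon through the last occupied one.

3 days

The precedence chain requires at least 3 distinct days.
With at most 3 per day and 9 work items, at least 3 days are needed.
3 works (last occupied day: Wed): for example Sync=Wed, Docs=Tue, Design=Mon, Draft=Mon, Prototype=Tue, Plan=Wed, Launch=Tue, Scope=Wed, Deploy=Mon.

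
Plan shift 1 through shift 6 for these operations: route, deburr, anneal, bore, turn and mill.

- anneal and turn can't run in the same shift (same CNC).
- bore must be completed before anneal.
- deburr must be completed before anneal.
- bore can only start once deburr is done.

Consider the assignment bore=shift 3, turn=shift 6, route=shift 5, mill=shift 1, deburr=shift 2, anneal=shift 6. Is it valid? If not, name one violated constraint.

No — it violates: anneal and turn can't run in the same shift (same CNC)

anneal and turn can't run in the same shift (same CNC) — violated.
bore must be completed before anneal — holds.
deburr must be completed before anneal — holds.
bore can only start once deburr is done — holds.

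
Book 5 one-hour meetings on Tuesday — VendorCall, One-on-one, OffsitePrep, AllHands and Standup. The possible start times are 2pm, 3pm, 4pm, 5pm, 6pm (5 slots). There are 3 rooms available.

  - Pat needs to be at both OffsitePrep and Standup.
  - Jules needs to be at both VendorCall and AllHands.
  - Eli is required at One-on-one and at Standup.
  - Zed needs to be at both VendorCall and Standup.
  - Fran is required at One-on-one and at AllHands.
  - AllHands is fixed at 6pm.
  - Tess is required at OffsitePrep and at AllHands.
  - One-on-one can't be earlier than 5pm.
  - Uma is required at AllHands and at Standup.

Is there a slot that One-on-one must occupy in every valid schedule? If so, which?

5pm

One-on-one's window is 5pm–6pm.
AllHands is fixed at 6pm, and One-on-one can't share a slot with AllHands.
So One-on-one must be 5pm.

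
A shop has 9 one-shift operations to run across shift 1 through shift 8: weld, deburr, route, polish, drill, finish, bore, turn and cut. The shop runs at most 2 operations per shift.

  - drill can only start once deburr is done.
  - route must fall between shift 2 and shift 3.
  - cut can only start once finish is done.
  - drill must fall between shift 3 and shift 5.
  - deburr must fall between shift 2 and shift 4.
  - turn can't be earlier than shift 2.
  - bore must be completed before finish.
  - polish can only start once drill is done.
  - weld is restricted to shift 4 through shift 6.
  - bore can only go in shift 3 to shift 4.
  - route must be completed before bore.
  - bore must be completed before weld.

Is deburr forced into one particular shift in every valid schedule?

No

deburr can be shift 2 (e.g. cut -> shift 6, bore -> shift 3, turn -> shift 4, weld -> shift 4, finish -> shift 5, route -> shift 2, polish -> shift 5, deburr -> shift 2, drill -> shift 3) or shift 3 (e.g. weld in shift 4, polish in shift 5, drill in shift 4, finish in shift 5, cut in shift 6, route in shift 2, deburr in shift 3, bore in shift 3, turn in shift 2).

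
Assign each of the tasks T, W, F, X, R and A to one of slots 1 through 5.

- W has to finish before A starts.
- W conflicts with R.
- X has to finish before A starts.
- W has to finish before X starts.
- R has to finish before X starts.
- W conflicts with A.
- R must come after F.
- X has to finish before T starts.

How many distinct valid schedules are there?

Splitting on T: it can be 4 (2), 5 (8). Listing each branch's schedules as (W, F, X, R, A):
T=4: (1,1,3,2,4) (1,1,3,2,5) — 2.
T=5: (1,1,3,2,4) (1,1,3,2,5) (1,1,4,2,5) (1,1,4,3,5) (1,2,4,3,5) (2,1,4,3,5) (2,2,4,3,5) (3,1,4,2,5) — 8.
Summing: 2 + 8 = 10.

10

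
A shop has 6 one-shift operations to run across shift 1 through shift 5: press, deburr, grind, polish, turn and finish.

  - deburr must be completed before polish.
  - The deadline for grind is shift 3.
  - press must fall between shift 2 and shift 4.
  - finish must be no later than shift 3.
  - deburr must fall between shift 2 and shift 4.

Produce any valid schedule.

finish -> shift 1, deburr -> shift 2, polish -> shift 3, turn -> shift 1, grind -> shift 1, press -> shift 2

Checking: deburr(shift 2) before polish(shift 3); press=shift 2 in [shift 2,shift 4]; deburr=shift 2 in [shift 2,shift 4]; grind=shift 1 in [shift 1,shift 3]; finish=shift 1 in [shift 1,shift 3].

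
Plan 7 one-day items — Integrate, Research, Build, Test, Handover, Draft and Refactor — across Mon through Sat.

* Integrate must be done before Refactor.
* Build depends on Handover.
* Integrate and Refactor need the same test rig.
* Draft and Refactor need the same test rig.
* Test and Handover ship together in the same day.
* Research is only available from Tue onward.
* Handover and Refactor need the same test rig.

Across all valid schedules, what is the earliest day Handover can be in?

Downstream work caps Handover at Fri.
Handover at Mon is achievable: Test in Mon, Refactor in Tue, Research in Tue, Draft in Mon, Build in Tue, Handover in Mon, Integrate in Mon.

Mon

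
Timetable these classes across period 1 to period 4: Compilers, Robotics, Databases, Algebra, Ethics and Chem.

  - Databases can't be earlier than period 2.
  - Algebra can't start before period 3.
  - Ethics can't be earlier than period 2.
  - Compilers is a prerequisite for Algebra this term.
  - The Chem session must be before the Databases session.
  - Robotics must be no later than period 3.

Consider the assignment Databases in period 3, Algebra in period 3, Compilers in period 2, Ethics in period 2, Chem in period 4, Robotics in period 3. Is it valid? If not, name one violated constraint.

Compilers is a prerequisite for Algebra this term — holds.
Ethics can't be earlier than period 2 — holds.
Databases can't be earlier than period 2 — holds.
Algebra can't start before period 3 — holds.
Robotics must be no later than period 3 — holds.
The Chem session must be before the Databases session — violated.

No. The Chem session must be before the Databases session is not satisfied.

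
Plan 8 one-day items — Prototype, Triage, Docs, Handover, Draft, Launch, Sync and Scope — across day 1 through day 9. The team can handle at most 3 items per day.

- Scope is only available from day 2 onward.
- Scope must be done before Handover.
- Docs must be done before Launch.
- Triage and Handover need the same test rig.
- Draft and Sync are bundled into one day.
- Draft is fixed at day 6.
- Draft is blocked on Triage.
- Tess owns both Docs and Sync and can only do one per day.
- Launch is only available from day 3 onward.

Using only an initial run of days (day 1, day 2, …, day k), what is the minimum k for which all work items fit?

6

The precedence chain requires at least 2 distinct days.
With at most 3 per day and 8 work items, at least 3 days are needed.
Draft can't be placed before day 6, so the schedule must run through at least day 6.
6 works (last occupied day: day 6): for example Prototype -> day 1; Triage -> day 1; Sync -> day 6; Draft -> day 6; Launch -> day 3; Scope -> day 2; Handover -> day 3; Docs -> day 1.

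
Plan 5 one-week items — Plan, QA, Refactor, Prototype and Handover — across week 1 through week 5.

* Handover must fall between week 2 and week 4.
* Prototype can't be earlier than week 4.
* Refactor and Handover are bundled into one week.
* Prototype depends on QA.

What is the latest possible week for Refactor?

Refactor must be in the same week as Handover, which can't be before week 2, so Refactor is at least week 2; Refactor must be in the same week as Handover, which can't be after week 4, so Refactor is at most week 4.
Refactor at week 4 is achievable: Handover=week 4, QA=week 1, Plan=week 1, Prototype=week 4, Refactor=week 4.

week 4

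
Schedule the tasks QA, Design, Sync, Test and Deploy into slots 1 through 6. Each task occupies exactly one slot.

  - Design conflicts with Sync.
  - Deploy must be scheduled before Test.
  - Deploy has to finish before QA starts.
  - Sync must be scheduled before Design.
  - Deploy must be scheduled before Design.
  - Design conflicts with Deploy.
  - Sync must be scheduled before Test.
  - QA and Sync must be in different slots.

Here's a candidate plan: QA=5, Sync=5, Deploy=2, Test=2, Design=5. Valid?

Design conflicts with Sync — violated.
QA and Sync must be in different slots — violated.
Deploy must be scheduled before Test — violated.
Sync must be scheduled before Design — violated.
Design conflicts with Deploy — holds.
Deploy must be scheduled before Design — holds.
Deploy has to finish before QA starts — holds.
Sync must be scheduled before Test — violated.

No. Sync must be scheduled before Test is not satisfied.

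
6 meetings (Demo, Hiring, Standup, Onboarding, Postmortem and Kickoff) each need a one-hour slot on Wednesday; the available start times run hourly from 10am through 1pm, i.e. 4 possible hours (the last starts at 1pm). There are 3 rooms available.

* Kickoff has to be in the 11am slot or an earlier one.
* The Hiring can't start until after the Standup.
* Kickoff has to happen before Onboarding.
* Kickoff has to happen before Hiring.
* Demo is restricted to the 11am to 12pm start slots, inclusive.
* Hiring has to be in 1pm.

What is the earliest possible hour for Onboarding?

Precedence pushes Onboarding to at least 11am.
Onboarding at 11am is achievable: Onboarding -> 11am; Hiring -> 1pm; Postmortem -> 10am; Kickoff -> 10am; Demo -> 11am; Standup -> 10am.

11am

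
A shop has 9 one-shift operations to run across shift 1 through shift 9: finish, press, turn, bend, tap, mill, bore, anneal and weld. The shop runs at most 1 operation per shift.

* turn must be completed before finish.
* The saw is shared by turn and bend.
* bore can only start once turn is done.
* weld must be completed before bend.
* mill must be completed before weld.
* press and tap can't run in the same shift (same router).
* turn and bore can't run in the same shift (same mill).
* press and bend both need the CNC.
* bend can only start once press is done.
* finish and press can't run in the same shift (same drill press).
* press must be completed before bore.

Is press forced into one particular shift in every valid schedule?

No

press can be shift 1 (e.g. finish in shift 7; weld in shift 4; tap in shift 8; turn in shift 2; bend in shift 5; anneal in shift 9; bore in shift 6; mill in shift 3; press in shift 1) or shift 2 (e.g. turn=shift 1; bore=shift 6; finish=shift 7; tap=shift 8; press=shift 2; anneal=shift 9; mill=shift 3; bend=shift 5; weld=shift 4).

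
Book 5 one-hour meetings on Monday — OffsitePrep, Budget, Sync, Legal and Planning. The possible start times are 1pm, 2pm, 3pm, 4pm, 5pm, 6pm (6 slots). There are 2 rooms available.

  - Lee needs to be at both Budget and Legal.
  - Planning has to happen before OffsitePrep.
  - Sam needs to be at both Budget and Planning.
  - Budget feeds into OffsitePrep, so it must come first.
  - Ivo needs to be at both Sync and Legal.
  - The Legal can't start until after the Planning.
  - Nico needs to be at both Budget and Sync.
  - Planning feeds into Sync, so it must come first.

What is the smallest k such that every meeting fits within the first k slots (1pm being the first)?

4 slots

The precedence chain requires at least 2 distinct slots.
With at most 2 per slot and 5 meetings, at least 3 slots are needed.
Could 3 slots be enough, i.e. nothing placed later than 3pm? No: Legal must come after Planning (at 1pm or later) → {2pm, 3pm}; Planning must come before Legal (at 3pm or earlier) → {1pm, 2pm}; OffsitePrep must come after Budget (at 1pm or later) → {2pm, 3pm}; Budget must come before OffsitePrep (at 3pm or earlier) → {1pm, 2pm}; Sync must come after Planning (at 1pm or later) → {2pm, 3pm}; Budget, Sync, Legal and Planning must all be in different slots (Budget/Sync can't share; Budget/Legal can't share; Budget/Planning can't share; Sync/Legal can't share; Sync and Planning are ordered by precedence; Legal and Planning are ordered by precedence), but they are limited to Budget in {1pm, 2pm}, Sync in {2pm, 3pm}, Legal in {2pm, 3pm}, Planning in {1pm, 2pm} — together just 3 slots: 4 meetings can't fit in 3 distinct slots.
So 3 slots is not enough.
4 works (last occupied slot: 4pm): for example Planning in 1pm; OffsitePrep in 3pm; Sync in 3pm; Budget in 2pm; Legal in 4pm.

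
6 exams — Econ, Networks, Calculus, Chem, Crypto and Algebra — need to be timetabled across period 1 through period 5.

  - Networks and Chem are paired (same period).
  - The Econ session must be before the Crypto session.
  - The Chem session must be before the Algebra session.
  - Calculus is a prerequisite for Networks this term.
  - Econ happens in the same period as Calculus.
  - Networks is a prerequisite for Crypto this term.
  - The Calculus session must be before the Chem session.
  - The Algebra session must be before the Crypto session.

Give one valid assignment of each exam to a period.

Networks -> period 2; Chem -> period 2; Econ -> period 1; Crypto -> period 4; Algebra -> period 3; Calculus -> period 1

Checking: Networks(period 2) before Crypto(period 4); Chem(period 2) before Algebra(period 3); Calculus(period 1) before Networks(period 2); Calculus(period 1) before Chem(period 2); Algebra(period 3) before Crypto(period 4); Econ(period 1) before Crypto(period 4); Econ = Calculus = period 1; Networks = Chem = period 2.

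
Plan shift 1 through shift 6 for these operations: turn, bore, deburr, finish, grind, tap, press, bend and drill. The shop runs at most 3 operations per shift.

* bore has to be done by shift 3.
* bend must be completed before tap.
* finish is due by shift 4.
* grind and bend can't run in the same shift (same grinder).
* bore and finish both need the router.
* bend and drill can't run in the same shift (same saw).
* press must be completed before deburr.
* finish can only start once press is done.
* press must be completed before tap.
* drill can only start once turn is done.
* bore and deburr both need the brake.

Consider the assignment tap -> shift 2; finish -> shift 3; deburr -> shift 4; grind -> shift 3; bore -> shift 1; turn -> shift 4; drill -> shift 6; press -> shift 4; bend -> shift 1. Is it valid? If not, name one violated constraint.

bend and drill can't run in the same shift (same saw) — holds.
finish can only start once press is done — violated.
press must be completed before tap — violated.
The shop runs at most 3 operations per shift — holds.
bore and deburr both need the brake — holds.
bore and finish both need the router — holds.
bore has to be done by shift 3 — holds.
grind and bend can't run in the same shift (same grinder) — holds.
drill can only start once turn is done — holds.
press must be completed before deburr — violated.
finish is due by shift 4 — holds.
bend must be completed before tap — holds.

No — it violates: press must be completed before tap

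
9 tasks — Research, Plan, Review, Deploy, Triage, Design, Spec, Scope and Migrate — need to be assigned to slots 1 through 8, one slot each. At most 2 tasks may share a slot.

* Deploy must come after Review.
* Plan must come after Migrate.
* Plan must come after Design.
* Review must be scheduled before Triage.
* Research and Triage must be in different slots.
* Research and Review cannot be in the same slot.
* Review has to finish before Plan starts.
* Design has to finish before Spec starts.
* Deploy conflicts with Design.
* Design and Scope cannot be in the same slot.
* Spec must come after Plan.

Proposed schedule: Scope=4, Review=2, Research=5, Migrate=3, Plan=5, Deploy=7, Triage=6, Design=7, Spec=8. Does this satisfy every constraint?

No. Deploy conflicts with Design is not satisfied.

Research and Review cannot be in the same slot — holds.
Spec must come after Plan — holds.
Review must be scheduled before Triage — holds.
Review has to finish before Plan starts — holds.
Plan must come after Design — violated.
Design and Scope cannot be in the same slot — holds.
Research and Triage must be in different slots — holds.
Plan must come after Migrate — holds.
Design has to finish before Spec starts — holds.
Deploy conflicts with Design — violated.
At most 2 tasks may share a slot — holds.
Deploy must come after Review — holds.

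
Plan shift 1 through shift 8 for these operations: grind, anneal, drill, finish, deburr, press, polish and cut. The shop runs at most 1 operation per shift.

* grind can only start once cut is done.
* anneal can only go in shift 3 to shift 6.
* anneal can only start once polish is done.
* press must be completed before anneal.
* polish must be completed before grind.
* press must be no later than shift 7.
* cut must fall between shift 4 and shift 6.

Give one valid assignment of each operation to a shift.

finish -> shift 7, press -> shift 1, grind -> shift 5, polish -> shift 2, cut -> shift 4, anneal -> shift 3, deburr -> shift 8, drill -> shift 6

Checking: cut(shift 4) before grind(shift 5); press(shift 1) before anneal(shift 3); polish(shift 2) before grind(shift 5); polish(shift 2) before anneal(shift 3); anneal=shift 3 in [shift 3,shift 6]; cut=shift 4 in [shift 4,shift 6]; press=shift 1 in [shift 1,shift 7]; max 1 per shift (cap 1).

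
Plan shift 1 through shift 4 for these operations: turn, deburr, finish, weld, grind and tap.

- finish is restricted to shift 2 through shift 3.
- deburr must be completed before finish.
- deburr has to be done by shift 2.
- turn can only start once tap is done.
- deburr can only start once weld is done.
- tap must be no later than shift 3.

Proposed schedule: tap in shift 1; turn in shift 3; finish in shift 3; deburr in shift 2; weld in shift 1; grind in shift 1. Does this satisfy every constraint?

turn can only start once tap is done — holds.
deburr can only start once weld is done — holds.
deburr must be completed before finish — holds.
finish is restricted to shift 2 through shift 3 — holds.
tap must be no later than shift 3 — holds.
deburr has to be done by shift 2 — holds.

Valid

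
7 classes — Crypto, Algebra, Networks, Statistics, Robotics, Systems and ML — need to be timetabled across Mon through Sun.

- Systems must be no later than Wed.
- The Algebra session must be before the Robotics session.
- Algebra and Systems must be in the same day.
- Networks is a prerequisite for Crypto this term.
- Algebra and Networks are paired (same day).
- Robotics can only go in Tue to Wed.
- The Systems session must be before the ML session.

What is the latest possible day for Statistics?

Sun

Statistics at Sun is achievable: Statistics=Sun; Algebra=Mon; Systems=Mon; Crypto=Tue; Robotics=Tue; ML=Tue; Networks=Mon.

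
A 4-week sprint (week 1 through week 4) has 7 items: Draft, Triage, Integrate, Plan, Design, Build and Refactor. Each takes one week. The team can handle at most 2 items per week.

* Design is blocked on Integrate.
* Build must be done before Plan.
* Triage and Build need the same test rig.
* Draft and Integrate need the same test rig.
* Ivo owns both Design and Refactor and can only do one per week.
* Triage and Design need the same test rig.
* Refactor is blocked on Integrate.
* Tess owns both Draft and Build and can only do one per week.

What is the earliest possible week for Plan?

week 2

Precedence pushes Plan to at least week 2.
Plan at week 2 is achievable: Refactor -> week 3; Triage -> week 4; Build -> week 1; Design -> week 2; Draft -> week 3; Integrate -> week 1; Plan -> week 2.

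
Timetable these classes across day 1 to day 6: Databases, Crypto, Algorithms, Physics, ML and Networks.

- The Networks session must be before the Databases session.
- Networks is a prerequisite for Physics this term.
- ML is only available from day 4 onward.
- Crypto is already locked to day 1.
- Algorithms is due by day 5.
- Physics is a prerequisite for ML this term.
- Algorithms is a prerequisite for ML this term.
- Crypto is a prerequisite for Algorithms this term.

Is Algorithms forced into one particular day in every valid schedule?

Algorithms can be day 2 (e.g. Physics in day 2, Crypto in day 1, Algorithms in day 2, Networks in day 1, Databases in day 2, ML in day 4) or day 3 (e.g. Networks in day 1, Databases in day 2, Crypto in day 1, Physics in day 2, ML in day 4, Algorithms in day 3).

No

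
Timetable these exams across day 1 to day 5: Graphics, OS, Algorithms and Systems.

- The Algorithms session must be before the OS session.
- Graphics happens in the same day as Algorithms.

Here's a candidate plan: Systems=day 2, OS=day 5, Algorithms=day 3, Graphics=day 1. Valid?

No — it violates: Graphics happens in the same day as Algorithms

Graphics happens in the same day as Algorithms — violated.
The Algorithms session must be before the OS session — holds.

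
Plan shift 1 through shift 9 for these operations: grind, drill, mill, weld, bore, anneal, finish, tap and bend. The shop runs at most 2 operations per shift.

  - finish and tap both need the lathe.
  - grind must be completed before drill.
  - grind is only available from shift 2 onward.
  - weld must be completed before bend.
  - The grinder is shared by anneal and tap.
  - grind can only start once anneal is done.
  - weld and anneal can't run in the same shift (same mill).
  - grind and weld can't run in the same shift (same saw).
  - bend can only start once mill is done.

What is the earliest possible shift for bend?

shift 2

Precedence pushes bend to at least shift 2.
bend at shift 2 is achievable: tap=shift 5; grind=shift 3; drill=shift 4; bend=shift 2; anneal=shift 2; bore=shift 3; finish=shift 4; weld=shift 1; mill=shift 1.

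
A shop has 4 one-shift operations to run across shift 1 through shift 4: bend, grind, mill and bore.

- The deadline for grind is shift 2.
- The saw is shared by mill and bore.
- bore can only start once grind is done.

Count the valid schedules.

60

Splitting on bend: it can be shift 1 (15), shift 2 (15), shift 3 (15), shift 4 (15). Listing each branch's schedules as (grind, mill, bore) by shift number:
bend=shift 1: (1,1,2) (1,1,3) (1,1,4) (1,2,3) (1,2,4) (1,3,2) (1,3,4) (1,4,2) (1,4,3) (2,1,3) (2,1,4) (2,2,3) (2,2,4) (2,3,4) (2,4,3) — 15.
bend=shift 2: (1,1,2) (1,1,3) (1,1,4) (1,2,3) (1,2,4) (1,3,2) (1,3,4) (1,4,2) (1,4,3) (2,1,3) (2,1,4) (2,2,3) (2,2,4) (2,3,4) (2,4,3) — 15.
bend=shift 3: (1,1,2) (1,1,3) (1,1,4) (1,2,3) (1,2,4) (1,3,2) (1,3,4) (1,4,2) (1,4,3) (2,1,3) (2,1,4) (2,2,3) (2,2,4) (2,3,4) (2,4,3) — 15.
bend=shift 4: (1,1,2) (1,1,3) (1,1,4) (1,2,3) (1,2,4) (1,3,2) (1,3,4) (1,4,2) (1,4,3) (2,1,3) (2,1,4) (2,2,3) (2,2,4) (2,3,4) (2,4,3) — 15.
Summing: 15 + 15 + 15 + 15 = 60.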